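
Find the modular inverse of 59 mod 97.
Since 97 is prime, by Fermat 59^(-1) ≡ 59^{95} ≡ 74 mod 97. Verify: 59 × 74 = 4366 ≡ 1 mod 97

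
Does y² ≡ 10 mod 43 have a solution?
By Euler's criterion: 10^{21} ≡ 1 mod 43. Since this equals 1, 10 is a QR.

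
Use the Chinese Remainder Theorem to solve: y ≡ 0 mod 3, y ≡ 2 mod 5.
M = 3 × 5 = 15. M₁ = 5, y₁ ≡ 2 mod 3. M₂ = 3, y₂ ≡ 2 mod 5. y = 0×5×2 + 2×3×2 ≡ 12 mod 15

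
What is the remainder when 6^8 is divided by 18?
By repeated squaring mod 18: 6^{1}≡6, 6^{2}≡0, 6^{4}≡0, 6^{8}≡0. So 6^{8} ≡ 0 mod 18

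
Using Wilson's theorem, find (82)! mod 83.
By Wilson's theorem, (82)! ≡ -1 ≡ 82 mod 83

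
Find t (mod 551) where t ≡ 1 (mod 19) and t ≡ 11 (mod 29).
M = 19 × 29 = 551. M₁ = 29, y₁ ≡ 2 (mod 19). M₂ = 19, y₂ ≡ 26 (mod 29). t = 1×29×2 + 11×19×26 ≡ 533 (mod 551)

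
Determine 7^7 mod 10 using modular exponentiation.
By repeated squaring mod 10: 7^{1}≡7, 7^{2}≡9, 7^{4}≡1. Then 7^{7} = 7^{4+2+1} ≡ 1 × 9 × 7 ≡ 3 mod 10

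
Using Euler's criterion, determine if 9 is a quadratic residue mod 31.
By Euler's criterion: 9^{15} ≡ 1 (mod 31). Since this equals 1, 9 is a QR.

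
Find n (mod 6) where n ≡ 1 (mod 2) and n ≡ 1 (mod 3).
M = 2 × 3 = 6. M₁ = 3, y₁ ≡ 1 (mod 2). M₂ = 2, y₂ ≡ 2 (mod 3). n = 1×3×1 + 1×2×2 ≡ 1 (mod 6)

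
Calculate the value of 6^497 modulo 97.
Using Fermat: 6^{96} ≡ 1 mod 97. 497 ≡ 17 mod 96. So 6^{497} ≡ 6^{17} ≡ 16 mod 97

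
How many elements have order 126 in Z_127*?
A prime p has φ(p-1) primitive roots; here φ(126) = 36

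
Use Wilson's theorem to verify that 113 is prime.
(112)! mod 113 = 112. Since this equals -1 (mod 113), Wilson confirms 113 is prime.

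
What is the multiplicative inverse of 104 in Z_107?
Since 107 is prime, by Fermat 104^(-1) ≡ 104^{105} ≡ 71 (mod 107). Verify: 104 × 71 = 7384 ≡ 1 (mod 107)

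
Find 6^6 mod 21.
By repeated squaring mod 21: 6^{1}≡6, 6^{2}≡15, 6^{4}≡15. Then 6^{6} = 6^{4+2} ≡ 15 × 15 ≡ 15 mod 21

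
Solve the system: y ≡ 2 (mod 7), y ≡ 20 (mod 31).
M = 7 × 31 = 217. M₁ = 31, y₁ ≡ 5 (mod 7). M₂ = 7, y₂ ≡ 9 (mod 31). y = 2×31×5 + 20×7×9 ≡ 51 (mod 217)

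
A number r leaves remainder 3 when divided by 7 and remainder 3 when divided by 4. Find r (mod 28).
M = 7 × 4 = 28. M₁ = 4, y₁ ≡ 2 (mod 7). M₂ = 7, y₂ ≡ 3 (mod 4). r = 3×4×2 + 3×7×3 ≡ 3 (mod 28)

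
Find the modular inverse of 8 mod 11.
Since 11 is prime, by Fermat 8^(-1) ≡ 8^{9} ≡ 7 (mod 11). Verify: 8 × 7 = 56 ≡ 1 (mod 11)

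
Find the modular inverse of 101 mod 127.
Since 127 is prime, by Fermat 101^(-1) ≡ 101^{125} ≡ 83 (mod 127). Verify: 101 × 83 = 8383 ≡ 1 (mod 127)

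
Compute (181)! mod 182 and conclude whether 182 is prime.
(181)! mod 182 = 0. Since 0 ≢ -1 (mod 182), 182 is not prime.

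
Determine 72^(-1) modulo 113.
Since 113 is prime, by Fermat 72^(-1) ≡ 72^{111} ≡ 11 (mod 113). Verify: 72 × 11 = 792 ≡ 1 (mod 113)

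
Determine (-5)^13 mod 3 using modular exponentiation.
Using Fermat: (-5)^{2} ≡ 1 mod 3. 13 ≡ 1 mod 2. So (-5)^{13} ≡ (-5)^{1} ≡ 1 mod 3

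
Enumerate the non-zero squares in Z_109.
QRs mod 109: {1, 3, 4, 5, 7, 9, 12, 15, 16, 20, 21, 22, 25, 26, 27, 28, 29, 31, 34, 35, 36, 38, 43, 45, 46, 48, 49, 60, 61, 63, 64, 66, 71, 73, 74, 75, 78, 80, 81, 82, 83, 84, 87, 88, 89, 93, 94, 97, 100, 102, 104, 105, 106, 108}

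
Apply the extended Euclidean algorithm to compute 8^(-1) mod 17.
Extended GCD: 8(-2) + 17(1) = 1. So 8^(-1) ≡ -2 ≡ 15 (mod 17). Verify: 8 × 15 = 120 ≡ 1 (mod 17)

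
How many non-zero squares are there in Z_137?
The squaring map on Z_137* is 2-to-1, so there are (136)/2 = 68 QRs.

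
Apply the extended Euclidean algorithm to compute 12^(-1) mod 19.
Extended GCD: 12(8) + 19(-5) = 1. So 12^(-1) ≡ 8 mod 19. Verify: 12 × 8 = 96 ≡ 1 mod 19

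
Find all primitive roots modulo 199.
There are φ(198) = 60 primitive roots mod 199: {3, 6, 15, 22, 30, 34, 38, 39, 41, 44, 48, 54, 68, 69, 71, 73, 75, 77, 84, 87, 95, 97, 99, 105, 108, 110, 113, 118, 119, 120, 127, 129, 133, 134, 142, 143, 146, 148, 149, 150, 152, 153, 154, 163, 164, 166, 167, 168, 170, 173, 176, 179, 183, 185, 186, 189, 190, 192, 195, 197}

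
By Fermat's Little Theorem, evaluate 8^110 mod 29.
By Fermat: 8^{28} ≡ 1 mod 29. 110 = 3×28 + 26. So 8^{110} ≡ 8^{26} ≡ 5 mod 29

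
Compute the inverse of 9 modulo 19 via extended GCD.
Extended GCD: 9(-2) + 19(1) = 1. So 9^(-1) ≡ -2 ≡ 17 (mod 19). Verify: 9 × 17 = 153 ≡ 1 (mod 19)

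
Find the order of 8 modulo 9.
Powers of 8 mod 9: 8^1≡8, 8^2≡1. Order = 2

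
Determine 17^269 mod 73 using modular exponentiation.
Using Fermat: 17^{72} ≡ 1 mod 73. 269 ≡ 53 mod 72. So 17^{269} ≡ 17^{53} ≡ 7 mod 73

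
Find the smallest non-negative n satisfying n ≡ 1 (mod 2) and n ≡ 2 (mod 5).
M = 2 × 5 = 10. M₁ = 5, y₁ ≡ 1 (mod 2). M₂ = 2, y₂ ≡ 3 (mod 5). n = 1×5×1 + 2×2×3 ≡ 7 (mod 10)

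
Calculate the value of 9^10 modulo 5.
Using Fermat: 9^{4} ≡ 1 (mod 5). 10 ≡ 2 (mod 4). So 9^{10} ≡ 9^{2} ≡ 1 (mod 5)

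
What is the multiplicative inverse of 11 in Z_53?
Since 53 is prime, by Fermat 11^(-1) ≡ 11^{51} ≡ 29 (mod 53). Verify: 11 × 29 = 319 ≡ 1 (mod 53)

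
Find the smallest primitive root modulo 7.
g = 3. Powers: [3, 2, 6, 4, 5, 1] generates all 6 non-zero residues.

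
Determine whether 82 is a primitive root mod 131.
ord_131(82) divides 130. For each prime q|130: 82^{65}≡130, 82^{26}≡58, 82^{10}≡112, none ≡ 1. So 82 has order 130 and is a primitive root mod 131.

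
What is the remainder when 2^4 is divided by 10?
2^{4} = 16 ≡ 6 mod 10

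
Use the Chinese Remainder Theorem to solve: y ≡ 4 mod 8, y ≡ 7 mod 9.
M = 8 × 9 = 72. M₁ = 9, y₁ ≡ 1 mod 8. M₂ = 8, y₂ ≡ 8 mod 9. y = 4×9×1 + 7×8×8 ≡ 52 mod 72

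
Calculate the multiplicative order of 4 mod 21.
Powers of 4 mod 21: 4^1≡4, 4^2≡16, 4^3≡1. So the order of 4 is 3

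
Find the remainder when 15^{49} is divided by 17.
By Fermat: 15^{16} ≡ 1 (mod 17). 49 = 3×16 + 1. So 15^{49} ≡ 15^{1} ≡ 15 (mod 17)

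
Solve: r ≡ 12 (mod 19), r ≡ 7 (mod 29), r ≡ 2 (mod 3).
M = 19 × 29 × 3 = 1653. M₁ = 87, y₁ ≡ 7 (mod 19). M₂ = 57, y₂ ≡ 28 (mod 29). M₃ = 551, y₃ ≡ 2 (mod 3). r = 12×87×7 + 7×57×28 + 2×551×2 ≡ 848 (mod 1653)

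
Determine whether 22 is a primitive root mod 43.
22^{14} ≡ 1 (mod 43) and 14 < 42, so ord_43(22) = 14 ≠ 42 and 22 is not a primitive root.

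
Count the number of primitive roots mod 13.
A prime p has φ(p-1) primitive roots; here φ(12) = 4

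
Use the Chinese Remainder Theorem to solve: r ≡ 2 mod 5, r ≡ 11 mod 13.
M = 5 × 13 = 65. M₁ = 13, y₁ ≡ 2 mod 5. M₂ = 5, y₂ ≡ 8 mod 13. r = 2×13×2 + 11×5×8 ≡ 37 mod 65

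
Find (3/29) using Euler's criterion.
(3/29) = 3^{14} mod 29 = -1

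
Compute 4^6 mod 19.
By repeated squaring (mod 19): 4^{1}≡4, 4^{2}≡16, 4^{4}≡9. Then 4^{6} = 4^{4+2} ≡ 9 × 16 ≡ 11 (mod 19)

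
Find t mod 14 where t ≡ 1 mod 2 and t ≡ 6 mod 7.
M = 2 × 7 = 14. M₁ = 7, y₁ ≡ 1 mod 2. M₂ = 2, y₂ ≡ 4 mod 7. t = 1×7×1 + 6×2×4 ≡ 13 mod 14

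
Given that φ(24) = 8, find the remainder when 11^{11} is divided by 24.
By Euler: 11^{8} ≡ 1 (mod 24) since gcd(11, 24) = 1. 11 = 1×8 + 3. So 11^{11} ≡ 11^{3} ≡ 11 (mod 24)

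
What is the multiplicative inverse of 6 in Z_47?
Since 47 is prime, by Fermat 6^(-1) ≡ 6^{45} ≡ 8 (mod 47). Verify: 6 × 8 = 48 ≡ 1 (mod 47)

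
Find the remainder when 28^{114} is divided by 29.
By Fermat: 28^{28} ≡ 1 (mod 29). 114 = 4×28 + 2. So 28^{114} ≡ 28^{2} ≡ 1 (mod 29)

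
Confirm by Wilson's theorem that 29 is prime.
(28)! mod 29 = 28. Since this equals -1 (mod 29), Wilson confirms 29 is prime.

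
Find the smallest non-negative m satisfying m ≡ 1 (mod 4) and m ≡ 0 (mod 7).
M = 4 × 7 = 28. M₁ = 7, y₁ ≡ 3 (mod 4). M₂ = 4, y₂ ≡ 2 (mod 7). m = 1×7×3 + 0×4×2 ≡ 21 (mod 28)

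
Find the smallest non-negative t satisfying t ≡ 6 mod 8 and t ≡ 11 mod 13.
M = 8 × 13 = 104. M₁ = 13, y₁ ≡ 5 mod 8. M₂ = 8, y₂ ≡ 5 mod 13. t = 6×13×5 + 11×8×5 ≡ 102 mod 104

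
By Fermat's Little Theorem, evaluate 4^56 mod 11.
By Fermat: 4^{10} ≡ 1 mod 11. 56 = 5×10 + 6. So 4^{56} ≡ 4^{6} ≡ 4 mod 11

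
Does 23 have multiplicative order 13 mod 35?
Powers of 23 mod 35: 23^1≡23, 23^2≡4, 23^3≡22, 23^4≡16, 23^5≡18, 23^6≡29, 23^7≡2, 23^8≡11, 23^9≡8, 23^10≡9, 23^11≡32, 23^12≡1. Already 23^12≡1, so the order is 12 < 13. No, the actual order is 12.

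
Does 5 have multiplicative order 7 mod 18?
Powers of 5 mod 18: 5^1≡5, 5^2≡7, 5^3≡17, 5^4≡13, 5^5≡11, 5^6≡1. Already 5^6≡1, so the order is 6 < 7. No, the actual order is 6.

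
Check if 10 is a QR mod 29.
By Euler's criterion: 10^{14} ≡ 28 mod 29. Since this equals -1 (≡ 28), 10 is not a QR.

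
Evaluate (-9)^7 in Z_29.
By repeated squaring (mod 29): (-9)^{1}≡20, (-9)^{2}≡23, (-9)^{4}≡7. Then (-9)^{7} = (-9)^{4+2+1} ≡ 7 × 23 × 20 ≡ 1 (mod 29)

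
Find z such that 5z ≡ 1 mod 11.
Since 11 is prime, by Fermat 5^(-1) ≡ 5^{9} ≡ 9 mod 11. Verify: 5 × 9 = 45 ≡ 1 mod 11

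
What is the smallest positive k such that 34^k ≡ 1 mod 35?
Powers of 34 mod 35: 34^1≡34, 34^2≡1. So the order of 34 is 2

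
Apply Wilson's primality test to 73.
(72)! mod 73 = 72. Since 72 ≡ -1 mod 73, 73 is prime.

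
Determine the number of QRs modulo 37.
Exactly half the non-zero residues mod a prime are QRs: (37-1)/2 = 18.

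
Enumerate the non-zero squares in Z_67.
Quadratic residues modulo 67: {1, 4, 6, 9, 10, 14, 15, 16, 17, 19, 21, 22, 23, 24, 25, 26, 29, 33, 35, 36, 37, 39, 40, 47, 49, 54, 55, 56, 59, 60, 62, 64, 65}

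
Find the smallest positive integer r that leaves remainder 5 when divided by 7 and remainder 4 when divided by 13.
M = 7 × 13 = 91. M₁ = 13, y₁ ≡ 6 (mod 7). M₂ = 7, y₂ ≡ 2 (mod 13). r = 5×13×6 + 4×7×2 ≡ 82 (mod 91)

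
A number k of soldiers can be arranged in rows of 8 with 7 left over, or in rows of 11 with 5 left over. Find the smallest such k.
M = 8 × 11 = 88. M₁ = 11, y₁ ≡ 3 mod 8. M₂ = 8, y₂ ≡ 7 mod 11. k = 7×11×3 + 5×8×7 ≡ 71 mod 88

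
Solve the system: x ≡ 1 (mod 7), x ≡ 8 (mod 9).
M = 7 × 9 = 63. M₁ = 9, y₁ ≡ 4 (mod 7). M₂ = 7, y₂ ≡ 4 (mod 9). x = 1×9×4 + 8×7×4 ≡ 8 (mod 63)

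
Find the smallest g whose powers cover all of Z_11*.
g = 2. Powers: [2, 4, 8, 5, 10, 9, ...] generates all 10 non-zero residues.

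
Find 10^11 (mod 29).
By repeated squaring (mod 29): 10^{1}≡10, 10^{2}≡13, 10^{4}≡24, 10^{8}≡25. Then 10^{11} = 10^{8+2+1} ≡ 25 × 13 × 10 ≡ 2 (mod 29)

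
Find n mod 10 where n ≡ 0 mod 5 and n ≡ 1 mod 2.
M = 5 × 2 = 10. M₁ = 2, y₁ ≡ 3 mod 5. M₂ = 5, y₂ ≡ 1 mod 2. n = 0×2×3 + 1×5×1 ≡ 5 mod 10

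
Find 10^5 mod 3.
Using Fermat: 10^{2} ≡ 1 mod 3. 5 ≡ 1 mod 2. So 10^{5} ≡ 10^{1} ≡ 1 mod 3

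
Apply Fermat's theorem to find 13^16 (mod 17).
By Fermat's Little Theorem, 13^{16} ≡ 1 (mod 17) since 17 is prime and gcd(13, 17) = 1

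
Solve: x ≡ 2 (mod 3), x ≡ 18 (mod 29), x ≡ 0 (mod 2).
M = 3 × 29 × 2 = 174. M₁ = 58, y₁ ≡ 1 (mod 3). M₂ = 6, y₂ ≡ 5 (mod 29). M₃ = 87, y₃ ≡ 1 (mod 2). x = 2×58×1 + 18×6×5 + 0×87×1 ≡ 134 (mod 174)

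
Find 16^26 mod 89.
By repeated squaring mod 89: 16^{1}≡16, 16^{2}≡78, 16^{4}≡32, 16^{8}≡45, 16^{16}≡67. Then 16^{26} = 16^{16+8+2} ≡ 67 × 45 × 78 ≡ 32 mod 89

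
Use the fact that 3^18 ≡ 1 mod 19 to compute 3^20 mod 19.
By Fermat: 3^{18} ≡ 1 mod 19. So 3^{20} = 3^{18} · 3^{2} ≡ 3^{2} ≡ 9 mod 19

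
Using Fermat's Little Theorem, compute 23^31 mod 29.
By Fermat: 23^{28} ≡ 1 (mod 29). So 23^{31} = 23^{28} · 23^{3} ≡ 23^{3} ≡ 16 (mod 29)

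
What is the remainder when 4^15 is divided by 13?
Using Fermat: 4^{12} ≡ 1 mod 13. 15 ≡ 3 mod 12. So 4^{15} ≡ 4^{3} ≡ 12 mod 13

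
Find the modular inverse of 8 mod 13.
Since 13 is prime, by Fermat 8^(-1) ≡ 8^{11} ≡ 5 mod 13. Verify: 8 × 5 = 40 ≡ 1 mod 13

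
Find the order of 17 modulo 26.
Powers of 17 mod 26: 17^1≡17, 17^2≡3, 17^3≡25, 17^4≡9, 17^5≡23, 17^6≡1. So the order of 17 is 6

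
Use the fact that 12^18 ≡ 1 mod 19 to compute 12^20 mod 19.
By Fermat: 12^{18} ≡ 1 mod 19. So 12^{20} = 12^{18} · 12^{2} ≡ 12^{2} ≡ 11 mod 19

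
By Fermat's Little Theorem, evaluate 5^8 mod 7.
By Fermat: 5^{6} ≡ 1 (mod 7). So 5^{8} = 5^{6} · 5^{2} ≡ 5^{2} ≡ 4 (mod 7)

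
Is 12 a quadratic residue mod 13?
By Euler's criterion: 12^{6} ≡ 1 (mod 13). Since this equals 1, 12 is a QR.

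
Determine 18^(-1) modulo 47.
Since 47 is prime, by Fermat 18^(-1) ≡ 18^{45} ≡ 34 mod 47. Verify: 18 × 34 = 612 ≡ 1 mod 47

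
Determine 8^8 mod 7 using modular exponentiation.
Using Fermat: 8^{6} ≡ 1 mod 7. 8 ≡ 2 mod 6. So 8^{8} ≡ 8^{2} ≡ 1 mod 7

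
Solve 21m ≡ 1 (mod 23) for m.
Since 23 is prime, by Fermat 21^(-1) ≡ 21^{21} ≡ 11 (mod 23). Verify: 21 × 11 = 231 ≡ 1 (mod 23)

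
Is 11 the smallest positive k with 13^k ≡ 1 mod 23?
Powers of 13 mod 23: 13^1≡13, 13^2≡8, 13^3≡12, 13^4≡18, 13^5≡4, 13^6≡6, 13^7≡9, 13^8≡2, 13^9≡3, 13^10≡16, 13^11≡1. First k with 13^k≡1 is k=11. Yes, ord_23(13) = 11.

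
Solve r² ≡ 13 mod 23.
The square roots of 13 mod 23 are 6 and 17. Verify: 6² = 36 ≡ 13 mod 23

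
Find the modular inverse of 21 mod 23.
Since 23 is prime, by Fermat 21^(-1) ≡ 21^{21} ≡ 11 mod 23. Verify: 21 × 11 = 231 ≡ 1 mod 23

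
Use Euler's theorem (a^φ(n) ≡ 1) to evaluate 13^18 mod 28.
By Euler: 13^{12} ≡ 1 (mod 28) since gcd(13, 28) = 1. 18 = 1×12 + 6. So 13^{18} ≡ 13^{6} ≡ 1 (mod 28)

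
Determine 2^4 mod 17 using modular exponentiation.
2^{4} = 16 ≡ 16 mod 17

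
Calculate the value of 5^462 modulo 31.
Using Fermat: 5^{30} ≡ 1 mod 31. 462 ≡ 12 mod 30. So 5^{462} ≡ 5^{12} ≡ 1 mod 31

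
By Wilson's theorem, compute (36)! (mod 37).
By Wilson's theorem, (36)! ≡ -1 ≡ 36 (mod 37)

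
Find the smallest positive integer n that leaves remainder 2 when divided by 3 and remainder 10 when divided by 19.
M = 3 × 19 = 57. M₁ = 19, y₁ ≡ 1 mod 3. M₂ = 3, y₂ ≡ 13 mod 19. n = 2×19×1 + 10×3×13 ≡ 29 mod 57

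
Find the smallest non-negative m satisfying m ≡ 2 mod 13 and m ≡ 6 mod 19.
M = 13 × 19 = 247. M₁ = 19, y₁ ≡ 11 mod 13. M₂ = 13, y₂ ≡ 3 mod 19. m = 2×19×11 + 6×13×3 ≡ 158 mod 247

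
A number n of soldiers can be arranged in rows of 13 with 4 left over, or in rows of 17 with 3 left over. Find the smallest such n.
M = 13 × 17 = 221. M₁ = 17, y₁ ≡ 10 (mod 13). M₂ = 13, y₂ ≡ 4 (mod 17). n = 4×17×10 + 3×13×4 ≡ 173 (mod 221)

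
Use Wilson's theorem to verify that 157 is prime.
(156)! mod 157 = 156. Since this equals -1 (mod 157), Wilson confirms 157 is prime.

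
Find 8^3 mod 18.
8^{3} = 512 ≡ 8 mod 18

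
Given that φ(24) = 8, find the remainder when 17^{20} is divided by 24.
By Euler: 17^{8} ≡ 1 (mod 24) since gcd(17, 24) = 1. 20 = 2×8 + 4. So 17^{20} ≡ 17^{4} ≡ 1 (mod 24)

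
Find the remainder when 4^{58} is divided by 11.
By Fermat: 4^{10} ≡ 1 mod 11. 58 = 5×10 + 8. So 4^{58} ≡ 4^{8} ≡ 9 mod 11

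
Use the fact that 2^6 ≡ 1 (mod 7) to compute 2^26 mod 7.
By Fermat: 2^{6} ≡ 1 (mod 7). 26 = 4×6 + 2. So 2^{26} ≡ 2^{2} ≡ 4 (mod 7)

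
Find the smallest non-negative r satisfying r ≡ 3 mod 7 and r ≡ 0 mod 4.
M = 7 × 4 = 28. M₁ = 4, y₁ ≡ 2 mod 7. M₂ = 7, y₂ ≡ 3 mod 4. r = 3×4×2 + 0×7×3 ≡ 24 mod 28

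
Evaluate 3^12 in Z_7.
Using Fermat: 3^{6} ≡ 1 (mod 7). 12 ≡ 0 (mod 6). So 3^{12} ≡ 3^{0} ≡ 1 (mod 7)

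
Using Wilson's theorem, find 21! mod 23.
(22)! = (21)! × (22) ≡ -1 (mod 23). So (21)! ≡ -1 × (22)^(-1) ≡ (-1)×(-1) = 1 (mod 23)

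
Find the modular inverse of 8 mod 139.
Since 139 is prime, by Fermat 8^(-1) ≡ 8^{137} ≡ 87 (mod 139). Verify: 8 × 87 = 696 ≡ 1 (mod 139)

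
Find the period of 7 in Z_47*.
Powers of 7 mod 47: 7^1≡7, 7^2≡2, 7^3≡14, 7^4≡4, 7^5≡28, 7^6≡8, 7^7≡9, 7^8≡16, 7^9≡18, 7^10≡32, 7^11≡36, 7^12≡17, 7^13≡25, 7^14≡34, 7^15≡3, 7^16≡21, 7^17≡6, 7^18≡42, 7^19≡12, 7^20≡37, 7^21≡24, 7^22≡27, 7^23≡1. So the order of 7 is 23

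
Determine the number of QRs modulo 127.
For prime 127, there are (p-1)/2 = (127-1)/2 = 63 quadratic residues (excluding 0).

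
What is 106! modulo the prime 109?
(108)! = (106)! × (107) × (108) ≡ -1 (mod 109). So (106)! ≡ -1 × [(108)(107)]^(-1) ≡ 54 (mod 109)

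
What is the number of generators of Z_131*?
There are φ(131-1) = φ(130) = 48 primitive roots modulo 131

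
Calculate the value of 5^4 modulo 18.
5^{4} = 625 ≡ 13 mod 18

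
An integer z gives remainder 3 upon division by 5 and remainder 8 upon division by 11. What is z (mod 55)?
M = 5 × 11 = 55. M₁ = 11, y₁ ≡ 1 (mod 5). M₂ = 5, y₂ ≡ 9 (mod 11). z = 3×11×1 + 8×5×9 ≡ 8 (mod 55)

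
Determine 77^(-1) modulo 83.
Since 83 is prime, by Fermat 77^(-1) ≡ 77^{81} ≡ 69 (mod 83). Verify: 77 × 69 = 5313 ≡ 1 (mod 83)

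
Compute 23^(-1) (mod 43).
Since 43 is prime, by Fermat 23^(-1) ≡ 23^{41} ≡ 15 (mod 43). Verify: 23 × 15 = 345 ≡ 1 (mod 43)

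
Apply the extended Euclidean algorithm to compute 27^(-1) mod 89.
Extended GCD: 27(33) + 89(-10) = 1. So 27^(-1) ≡ 33 (mod 89). Verify: 27 × 33 = 891 ≡ 1 (mod 89)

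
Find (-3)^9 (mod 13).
By repeated squaring (mod 13): (-3)^{1}≡10, (-3)^{2}≡9, (-3)^{4}≡3, (-3)^{8}≡9. Then (-3)^{9} = (-3)^{8+1} ≡ 9 × 10 ≡ 12 (mod 13)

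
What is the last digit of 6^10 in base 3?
By repeated squaring (mod 3): 6^{1}≡0, 6^{2}≡0, 6^{4}≡0, 6^{8}≡0. Then 6^{10} = 6^{8+2} ≡ 0 × 0 ≡ 0 (mod 3)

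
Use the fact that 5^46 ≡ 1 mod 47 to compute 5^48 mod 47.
By Fermat: 5^{46} ≡ 1 mod 47. So 5^{48} = 5^{46} · 5^{2} ≡ 5^{2} ≡ 25 mod 47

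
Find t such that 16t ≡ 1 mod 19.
Since 19 is prime, by Fermat 16^(-1) ≡ 16^{17} ≡ 6 mod 19. Verify: 16 × 6 = 96 ≡ 1 mod 19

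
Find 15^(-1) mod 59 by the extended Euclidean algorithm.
Extended GCD: 15(4) + 59(-1) = 1. So 15^(-1) ≡ 4 mod 59. Verify: 15 × 4 = 60 ≡ 1 mod 59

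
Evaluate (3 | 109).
(3/109) = 3^{54} mod 109 = 1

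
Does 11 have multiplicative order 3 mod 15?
Powers of 11 mod 15: 11^1≡11, 11^2≡1. Already 11^2≡1, so the order is 2 < 3. No, the actual order is 2.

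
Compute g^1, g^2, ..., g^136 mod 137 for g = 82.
82^1, 82^2, ..., 82^{136} mod 137: [82, 11, 80, 121, 58, 98, 90, 119, 31, 76, 67, 14, 52, 17, 24, 50, 127, 2, 27, 22, 23, 105, 116, 59, 43, 101, 62, 15, 134, 28, 104, 34, 48, 100, 117, 4, 54, 44, 46, 73, 95, 118, 86, 65, 124, 30, 131, 56, 71, 68, 96, 63, 97, 8, 108, 88, 92, 9, 53, 99, 35, 130, 111, 60, 125, 112, 5, 136, 55, 126, 57, 16, 79, 39, 47, 18, 106, 61, 70, 123, 85, 120, 113, 87, 10, 135, 110, 115, 114, 32, 21, 78, 94, 36, 75, 122, 3, 109, 33, 103, 89, 37, 20, 133, 83, 93, 91, 64, 42, 19, 51, 72, 13, 107, 6, 81, 66, 69, 41, 74, 40, 129, 29, 49, 45, 128, 84, 38, 102, 7, 26, 77, 12, 25, 132, 1]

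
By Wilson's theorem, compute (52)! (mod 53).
By Wilson's theorem, (52)! ≡ -1 ≡ 52 (mod 53)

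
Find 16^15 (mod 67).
By repeated squaring (mod 67): 16^{1}≡16, 16^{2}≡55, 16^{4}≡10, 16^{8}≡33. Then 16^{15} = 16^{8+4+2+1} ≡ 33 × 10 × 55 × 16 ≡ 22 (mod 67)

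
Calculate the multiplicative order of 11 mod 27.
Powers of 11 mod 27: 11^1≡11, 11^2≡13, 11^3≡8, 11^4≡7, 11^5≡23, 11^6≡10, 11^7≡2, 11^8≡22, 11^9≡26, 11^10≡16, 11^11≡14, 11^12≡19, 11^13≡20, 11^14≡4, 11^15≡17, 11^16≡25, 11^17≡5, 11^18≡1. Order = 18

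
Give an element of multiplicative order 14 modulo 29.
4 has order 14 mod 29 since 4^{14} ≡ 1 (mod 29) and no smaller power works.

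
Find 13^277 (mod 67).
Using Fermat: 13^{66} ≡ 1 (mod 67). 277 ≡ 13 (mod 66). So 13^{277} ≡ 13^{13} ≡ 57 (mod 67)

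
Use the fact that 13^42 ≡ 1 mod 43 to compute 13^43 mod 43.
By Fermat: 13^{42} ≡ 1 mod 43. So 13^{43} = 13^{42} · 13^{1} ≡ 13^{1} ≡ 13 mod 43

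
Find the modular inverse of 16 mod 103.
Since 103 is prime, by Fermat 16^(-1) ≡ 16^{101} ≡ 58 mod 103. Verify: 16 × 58 = 928 ≡ 1 mod 103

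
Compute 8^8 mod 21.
By repeated squaring (mod 21): 8^{1}≡8, 8^{2}≡1, 8^{4}≡1, 8^{8}≡1. So 8^{8} ≡ 1 (mod 21)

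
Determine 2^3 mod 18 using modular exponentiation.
2^{3} = 8 ≡ 8 mod 18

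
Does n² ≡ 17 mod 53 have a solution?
By Euler's criterion: 17^{26} ≡ 1 mod 53. Since this equals 1, 17 is a QR.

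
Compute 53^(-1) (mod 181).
Since 181 is prime, by Fermat 53^(-1) ≡ 53^{179} ≡ 41 (mod 181). Verify: 53 × 41 = 2173 ≡ 1 (mod 181)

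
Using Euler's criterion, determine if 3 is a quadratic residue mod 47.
By Euler's criterion: 3^{23} ≡ 1 mod 47. Since this equals 1, 3 is a QR.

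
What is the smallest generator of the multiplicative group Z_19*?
g = 2. Powers: [2, 4, 8, 16, 13, 7, ...] generates all 18 non-zero residues.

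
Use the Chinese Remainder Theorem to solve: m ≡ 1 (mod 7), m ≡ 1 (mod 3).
M = 7 × 3 = 21. M₁ = 3, y₁ ≡ 5 (mod 7). M₂ = 7, y₂ ≡ 1 (mod 3). m = 1×3×5 + 1×7×1 ≡ 1 (mod 21)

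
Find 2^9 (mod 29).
By repeated squaring (mod 29): 2^{1}≡2, 2^{2}≡4, 2^{4}≡16, 2^{8}≡24. Then 2^{9} = 2^{8+1} ≡ 24 × 2 ≡ 19 (mod 29)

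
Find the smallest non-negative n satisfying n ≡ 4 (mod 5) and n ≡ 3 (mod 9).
M = 5 × 9 = 45. M₁ = 9, y₁ ≡ 4 (mod 5). M₂ = 5, y₂ ≡ 2 (mod 9). n = 4×9×4 + 3×5×2 ≡ 39 (mod 45)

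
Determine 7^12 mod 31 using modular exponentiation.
By repeated squaring (mod 31): 7^{1}≡7, 7^{2}≡18, 7^{4}≡14, 7^{8}≡10. Then 7^{12} = 7^{8+4} ≡ 10 × 14 ≡ 16 (mod 31)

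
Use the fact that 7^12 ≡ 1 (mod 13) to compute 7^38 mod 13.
By Fermat: 7^{12} ≡ 1 (mod 13). 38 = 3×12 + 2. So 7^{38} ≡ 7^{2} ≡ 10 (mod 13)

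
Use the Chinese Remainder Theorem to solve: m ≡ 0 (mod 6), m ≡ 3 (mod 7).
M = 6 × 7 = 42. M₁ = 7, y₁ ≡ 1 (mod 6). M₂ = 6, y₂ ≡ 6 (mod 7). m = 0×7×1 + 3×6×6 ≡ 24 (mod 42)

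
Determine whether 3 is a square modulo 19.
By Euler's criterion: 3^{9} ≡ 18 (mod 19). Since this equals -1 (≡ 18), 3 is not a QR.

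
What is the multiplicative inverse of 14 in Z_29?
Since 29 is prime, by Fermat 14^(-1) ≡ 14^{27} ≡ 27 mod 29. Verify: 14 × 27 = 378 ≡ 1 mod 29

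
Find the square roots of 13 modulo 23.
The square roots of 13 mod 23 are 6 and 17. Verify: 6² = 36 ≡ 13 mod 23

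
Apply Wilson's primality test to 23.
(22)! mod 23 = 22. Since 22 ≡ -1 (mod 23), 23 is prime.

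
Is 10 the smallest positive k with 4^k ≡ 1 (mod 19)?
Powers of 4 mod 19: 4^1≡4, 4^2≡16, 4^3≡7, 4^4≡9, 4^5≡17, 4^6≡11, 4^7≡6, 4^8≡5, 4^9≡1. Already 4^9≡1, so the order is 9 < 10. No, the actual order is 9.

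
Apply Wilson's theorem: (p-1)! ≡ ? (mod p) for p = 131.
By Wilson's theorem, (130)! ≡ -1 ≡ 130 mod 131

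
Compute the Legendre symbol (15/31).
(15/31) = 15^{15} mod 31 = -1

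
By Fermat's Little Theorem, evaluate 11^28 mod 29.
By Fermat's Little Theorem, 11^{28} ≡ 1 mod 29 since 29 is prime and gcd(11, 29) = 1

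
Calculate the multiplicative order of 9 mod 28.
Powers of 9 mod 28: 9^1≡9, 9^2≡25, 9^3≡1. Order = 3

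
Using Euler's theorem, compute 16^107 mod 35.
By Euler: 16^{24} ≡ 1 (mod 35) since gcd(16, 35) = 1. 107 = 4×24 + 11. So 16^{107} ≡ 16^{11} ≡ 11 (mod 35)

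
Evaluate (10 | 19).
(10/19) = 10^{9} mod 19 = -1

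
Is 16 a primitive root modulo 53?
16^{13} ≡ 1 mod 53 and 13 < 52, so ord_53(16) = 13 ≠ 52 and 16 is not a primitive root.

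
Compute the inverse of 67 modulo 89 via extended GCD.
Extended GCD: 67(4) + 89(-3) = 1. So 67^(-1) ≡ 4 (mod 89). Verify: 67 × 4 = 268 ≡ 1 (mod 89)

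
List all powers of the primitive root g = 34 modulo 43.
34^1, 34^2, ..., 34^{42} mod 43: [34, 38, 2, 25, 33, 4, 7, 23, 8, 14, 3, 16, 28, 6, 32, 13, 12, 21, 26, 24, 42, 9, 5, 41, 18, 10, 39, 36, 20, 35, 29, 40, 27, 15, 37, 11, 30, 31, 22, 17, 19, 1]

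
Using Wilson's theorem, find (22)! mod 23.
By Wilson's theorem, (22)! ≡ -1 ≡ 22 (mod 23)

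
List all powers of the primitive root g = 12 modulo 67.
12^1, 12^2, ..., 12^{66} mod 67: [12, 10, 53, 33, 61, 62, 7, 17, 3, 36, 30, 25, 32, 49, 52, 21, 51, 9, 41, 23, 8, 29, 13, 22, 63, 19, 27, 56, 2, 24, 20, 39, 66, 55, 57, 14, 34, 6, 5, 60, 50, 64, 31, 37, 42, 35, 18, 15, 46, 16, 58, 26, 44, 59, 38, 54, 45, 4, 48, 40, 11, 65, 43, 47, 28, 1]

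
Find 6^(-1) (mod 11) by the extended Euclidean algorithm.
Extended GCD: 6(2) + 11(-1) = 1. So 6^(-1) ≡ 2 (mod 11). Verify: 6 × 2 = 12 ≡ 1 (mod 11)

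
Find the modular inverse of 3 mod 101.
Since 101 is prime, by Fermat 3^(-1) ≡ 3^{99} ≡ 34 (mod 101). Verify: 3 × 34 = 102 ≡ 1 (mod 101)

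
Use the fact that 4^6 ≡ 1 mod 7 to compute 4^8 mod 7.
By Fermat: 4^{6} ≡ 1 mod 7. So 4^{8} = 4^{6} · 4^{2} ≡ 4^{2} ≡ 2 mod 7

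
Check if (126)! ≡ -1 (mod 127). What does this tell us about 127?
(126)! mod 127 = 126. Since this equals -1 (mod 127), Wilson confirms 127 is prime.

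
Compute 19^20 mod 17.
Using Fermat: 19^{16} ≡ 1 (mod 17). 20 ≡ 4 (mod 16). So 19^{20} ≡ 19^{4} ≡ 16 (mod 17)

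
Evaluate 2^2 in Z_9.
2^{2} = 4 ≡ 4 (mod 9)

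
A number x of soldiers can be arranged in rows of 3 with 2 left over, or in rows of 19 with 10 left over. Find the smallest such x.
M = 3 × 19 = 57. M₁ = 19, y₁ ≡ 1 mod 3. M₂ = 3, y₂ ≡ 13 mod 19. x = 2×19×1 + 10×3×13 ≡ 29 mod 57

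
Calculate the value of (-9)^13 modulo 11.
Using Fermat: (-9)^{10} ≡ 1 mod 11. 13 ≡ 3 mod 10. So (-9)^{13} ≡ (-9)^{3} ≡ 8 mod 11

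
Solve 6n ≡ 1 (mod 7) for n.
Since 7 is prime, by Fermat 6^(-1) ≡ 6^{5} ≡ 6 (mod 7). Verify: 6 × 6 = 36 ≡ 1 (mod 7)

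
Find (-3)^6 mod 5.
Using Fermat: (-3)^{4} ≡ 1 mod 5. 6 ≡ 2 mod 4. So (-3)^{6} ≡ (-3)^{2} ≡ 4 mod 5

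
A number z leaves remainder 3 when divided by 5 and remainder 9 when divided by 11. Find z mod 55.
M = 5 × 11 = 55. M₁ = 11, y₁ ≡ 1 mod 5. M₂ = 5, y₂ ≡ 9 mod 11. z = 3×11×1 + 9×5×9 ≡ 53 mod 55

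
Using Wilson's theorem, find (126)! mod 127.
By Wilson's theorem, (126)! ≡ -1 ≡ 126 (mod 127)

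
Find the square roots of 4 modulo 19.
The square roots of 4 mod 19 are 17 and 2. Verify: 17² = 289 ≡ 4 mod 19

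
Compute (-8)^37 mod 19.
Using Fermat: (-8)^{18} ≡ 1 (mod 19). 37 ≡ 1 (mod 18). So (-8)^{37} ≡ (-8)^{1} ≡ 11 (mod 19)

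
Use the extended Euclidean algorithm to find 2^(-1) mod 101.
Extended GCD: 2(-50) + 101(1) = 1. So 2^(-1) ≡ -50 ≡ 51 mod 101. Verify: 2 × 51 = 102 ≡ 1 mod 101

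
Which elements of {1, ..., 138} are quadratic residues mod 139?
Squares in Z_139*: {1, 4, 5, 6, 7, 9, 11, 13, 16, 20, 24, 25, 28, 29, 30, 31, 34, 35, 36, 37, 38, 41, 42, 44, 45, 46, 47, 49, 51, 52, 54, 55, 57, 63, 64, 65, 66, 67, 69, 71, 77, 78, 79, 80, 81, 83, 86, 89, 91, 96, 99, 100, 106, 107, 112, 113, 116, 117, 118, 120, 121, 122, 124, 125, 127, 129, 131, 136, 137}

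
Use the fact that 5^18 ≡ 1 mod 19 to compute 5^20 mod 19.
By Fermat: 5^{18} ≡ 1 mod 19. So 5^{20} = 5^{18} · 5^{2} ≡ 5^{2} ≡ 6 mod 19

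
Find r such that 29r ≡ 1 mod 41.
Since 41 is prime, by Fermat 29^(-1) ≡ 29^{39} ≡ 17 mod 41. Verify: 29 × 17 = 493 ≡ 1 mod 41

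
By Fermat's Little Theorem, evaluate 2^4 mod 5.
By Fermat's Little Theorem, 2^{4} ≡ 1 mod 5 since 5 is prime and gcd(2, 5) = 1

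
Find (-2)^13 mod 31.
By repeated squaring mod 31: (-2)^{1}≡29, (-2)^{2}≡4, (-2)^{4}≡16, (-2)^{8}≡8. Then (-2)^{13} = (-2)^{8+4+1} ≡ 8 × 16 × 29 ≡ 23 mod 31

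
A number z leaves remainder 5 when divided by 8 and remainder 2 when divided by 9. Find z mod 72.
M = 8 × 9 = 72. M₁ = 9, y₁ ≡ 1 mod 8. M₂ = 8, y₂ ≡ 8 mod 9. z = 5×9×1 + 2×8×8 ≡ 29 mod 72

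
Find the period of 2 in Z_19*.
Powers of 2 mod 19: 2^1≡2, 2^2≡4, 2^3≡8, 2^4≡16, 2^5≡13, 2^6≡7, 2^7≡14, 2^8≡9, 2^9≡18, 2^10≡17, 2^11≡15, 2^12≡11, 2^13≡3, 2^14≡6, 2^15≡12, 2^16≡5, 2^17≡10, 2^18≡1. So the order of 2 is 18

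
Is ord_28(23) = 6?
Powers of 23 mod 28: 23^1≡23, 23^2≡25, 23^3≡15, 23^4≡9, 23^5≡11, 23^6≡1. First k with 23^k≡1 is k=6. Yes, ord_28(23) = 6.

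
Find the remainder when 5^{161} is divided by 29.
By Fermat: 5^{28} ≡ 1 (mod 29). 161 = 5×28 + 21. So 5^{161} ≡ 5^{21} ≡ 28 (mod 29)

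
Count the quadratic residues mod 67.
The squaring map on Z_67* is 2-to-1, so there are (66)/2 = 33 QRs.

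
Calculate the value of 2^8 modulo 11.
By repeated squaring (mod 11): 2^{1}≡2, 2^{2}≡4, 2^{4}≡5, 2^{8}≡3. So 2^{8} ≡ 3 (mod 11)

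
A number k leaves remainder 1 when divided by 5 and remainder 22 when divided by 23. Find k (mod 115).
M = 5 × 23 = 115. M₁ = 23, y₁ ≡ 2 (mod 5). M₂ = 5, y₂ ≡ 14 (mod 23). k = 1×23×2 + 22×5×14 ≡ 91 (mod 115)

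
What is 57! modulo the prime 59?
(58)! = (57)! × (58) ≡ -1 mod 59. So (57)! ≡ -1 × (58)^(-1) ≡ (-1)×(-1) = 1 mod 59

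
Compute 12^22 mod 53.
By repeated squaring (mod 53): 12^{1}≡12, 12^{2}≡38, 12^{4}≡13, 12^{8}≡10, 12^{16}≡47. Then 12^{22} = 12^{16+4+2} ≡ 47 × 13 × 38 ≡ 4 (mod 53)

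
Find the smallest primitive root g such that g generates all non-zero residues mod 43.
g = 3. For each prime q|42: 3^{21}≡42, 3^{14}≡36, 3^{6}≡41, none ≡ 1, so ord_43(3) = 42 and 3 is a primitive root.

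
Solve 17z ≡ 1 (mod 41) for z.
Since 41 is prime, by Fermat 17^(-1) ≡ 17^{39} ≡ 29 (mod 41). Verify: 17 × 29 = 493 ≡ 1 (mod 41)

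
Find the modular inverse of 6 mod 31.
Since 31 is prime, by Fermat 6^(-1) ≡ 6^{29} ≡ 26 (mod 31). Verify: 6 × 26 = 156 ≡ 1 (mod 31)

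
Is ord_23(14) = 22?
Powers of 14 mod 23: 14^1≡14, 14^2≡12, 14^3≡7, 14^4≡6, 14^5≡15, 14^6≡3, 14^7≡19, 14^8≡13, 14^9≡21, 14^10≡18, 14^11≡22, 14^12≡9, 14^13≡11, 14^14≡16, 14^15≡17, 14^16≡8, 14^17≡20, 14^18≡4, 14^19≡10, 14^20≡2, 14^21≡5, 14^22≡1. First k with 14^k≡1 is k=22. Yes, ord_23(14) = 22.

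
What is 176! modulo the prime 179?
(178)! = (176)! × (177) × (178) ≡ -1 (mod 179). So (176)! ≡ -1 × [(178)(177)]^(-1) ≡ 89 (mod 179)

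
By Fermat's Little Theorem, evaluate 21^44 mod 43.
By Fermat: 21^{42} ≡ 1 mod 43. So 21^{44} = 21^{42} · 21^{2} ≡ 21^{2} ≡ 11 mod 43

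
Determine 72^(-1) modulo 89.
Since 89 is prime, by Fermat 72^(-1) ≡ 72^{87} ≡ 68 mod 89. Verify: 72 × 68 = 4896 ≡ 1 mod 89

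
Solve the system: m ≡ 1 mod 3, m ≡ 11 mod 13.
M = 3 × 13 = 39. M₁ = 13, y₁ ≡ 1 mod 3. M₂ = 3, y₂ ≡ 9 mod 13. m = 1×13×1 + 11×3×9 ≡ 37 mod 39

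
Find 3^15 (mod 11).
Using Fermat: 3^{10} ≡ 1 (mod 11). 15 ≡ 5 (mod 10). So 3^{15} ≡ 3^{5} ≡ 1 (mod 11)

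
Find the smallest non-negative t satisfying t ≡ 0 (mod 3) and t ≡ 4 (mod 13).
M = 3 × 13 = 39. M₁ = 13, y₁ ≡ 1 (mod 3). M₂ = 3, y₂ ≡ 9 (mod 13). t = 0×13×1 + 4×3×9 ≡ 30 (mod 39)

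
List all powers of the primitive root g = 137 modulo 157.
137^1, 137^2, ..., 137^{156} mod 157: [137, 86, 7, 17, 131, 49, 119, 132, 29, 48, 139, 46, 22, 31, 8, 154, 60, 56, 136, 106, 78, 10, 114, 75, 70, 13, 54, 19, 91, 64, 133, 9, 134, 146, 63, 153, 80, 127, 129, 89, 104, 118, 152, 100, 41, 122, 72, 130, 69, 33, 125, 12, 74, 90, 84, 47, 2, 117, 15, 14, 34, 105, 98, 81, 107, 58, 96, 121, 92, 44, 62, 16, 151, 120, 112, 115, 55, 156, 20, 71, 150, 140, 26, 108, 38, 25, 128, 109, 18, 111, 135, 126, 149, 3, 97, 101, 21, 51, 79, 147, 43, 82, 87, 144, 103, 138, 66, 93, 24, 148, 23, 11, 94, 4, 77, 30, 28, 68, 53, 39, 5, 57, 116, 35, 85, 27, 88, 124, 32, 145, 83, 67, 73, 110, 155, 40, 142, 143, 123, 52, 59, 76, 50, 99, 61, 36, 65, 113, 95, 141, 6, 37, 45, 42, 102, 1]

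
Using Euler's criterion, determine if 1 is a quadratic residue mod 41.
By Euler's criterion: 1^{20} ≡ 1 mod 41. Since this equals 1, 1 is a QR.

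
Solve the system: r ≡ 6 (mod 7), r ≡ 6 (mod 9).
M = 7 × 9 = 63. M₁ = 9, y₁ ≡ 4 (mod 7). M₂ = 7, y₂ ≡ 4 (mod 9). r = 6×9×4 + 6×7×4 ≡ 6 (mod 63)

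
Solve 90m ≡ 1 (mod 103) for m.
Since 103 is prime, by Fermat 90^(-1) ≡ 90^{101} ≡ 95 (mod 103). Verify: 90 × 95 = 8550 ≡ 1 (mod 103)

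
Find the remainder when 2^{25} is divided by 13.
By Fermat: 2^{12} ≡ 1 mod 13. 25 = 2×12 + 1. So 2^{25} ≡ 2^{1} ≡ 2 mod 13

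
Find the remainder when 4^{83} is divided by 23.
By Fermat: 4^{22} ≡ 1 (mod 23). 83 = 3×22 + 17. So 4^{83} ≡ 4^{17} ≡ 2 (mod 23)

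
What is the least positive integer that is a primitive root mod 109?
g = 6. Powers: [6, 36, 107, 97, 37, 4, 24, 35, ...] generates all 108 non-zero residues.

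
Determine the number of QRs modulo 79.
The squaring map on Z_79* is 2-to-1, so there are (78)/2 = 39 QRs.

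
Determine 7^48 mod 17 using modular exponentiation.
Using Fermat: 7^{16} ≡ 1 (mod 17). 48 ≡ 0 (mod 16). So 7^{48} ≡ 7^{0} ≡ 1 (mod 17)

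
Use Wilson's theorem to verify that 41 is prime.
(40)! mod 41 = 40. Since this equals -1 (mod 41), Wilson confirms 41 is prime.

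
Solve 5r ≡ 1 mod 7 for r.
Since 7 is prime, by Fermat 5^(-1) ≡ 5^{5} ≡ 3 mod 7. Verify: 5 × 3 = 15 ≡ 1 mod 7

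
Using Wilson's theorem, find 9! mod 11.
(10)! = (9)! × (10) ≡ -1 mod 11. So (9)! ≡ -1 × (10)^(-1) ≡ (-1)×(-1) = 1 mod 11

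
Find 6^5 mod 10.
By repeated squaring mod 10: 6^{1}≡6, 6^{2}≡6, 6^{4}≡6. Then 6^{5} = 6^{4+1} ≡ 6 × 6 ≡ 6 mod 10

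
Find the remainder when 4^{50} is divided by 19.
By Fermat: 4^{18} ≡ 1 mod 19. 50 = 2×18 + 14. So 4^{50} ≡ 4^{14} ≡ 17 mod 19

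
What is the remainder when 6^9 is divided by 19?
By repeated squaring mod 19: 6^{1}≡6, 6^{2}≡17, 6^{4}≡4, 6^{8}≡16. Then 6^{9} = 6^{8+1} ≡ 16 × 6 ≡ 1 mod 19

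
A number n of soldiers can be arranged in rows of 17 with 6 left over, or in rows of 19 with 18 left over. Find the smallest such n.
M = 17 × 19 = 323. M₁ = 19, y₁ ≡ 9 mod 17. M₂ = 17, y₂ ≡ 9 mod 19. n = 6×19×9 + 18×17×9 ≡ 227 mod 323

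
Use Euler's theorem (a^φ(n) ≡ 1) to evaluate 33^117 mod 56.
By Euler: 33^{24} ≡ 1 (mod 56) since gcd(33, 56) = 1. 117 = 4×24 + 21. So 33^{117} ≡ 33^{21} ≡ 41 (mod 56)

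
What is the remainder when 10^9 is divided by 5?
By repeated squaring mod 5: 10^{1}≡0, 10^{2}≡0, 10^{4}≡0, 10^{8}≡0. Then 10^{9} = 10^{8+1} ≡ 0 × 0 ≡ 0 mod 5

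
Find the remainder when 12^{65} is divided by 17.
By Fermat: 12^{16} ≡ 1 mod 17. 65 = 4×16 + 1. So 12^{65} ≡ 12^{1} ≡ 12 mod 17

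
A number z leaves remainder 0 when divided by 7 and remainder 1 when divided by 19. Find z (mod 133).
M = 7 × 19 = 133. M₁ = 19, y₁ ≡ 3 (mod 7). M₂ = 7, y₂ ≡ 11 (mod 19). z = 0×19×3 + 1×7×11 ≡ 77 (mod 133)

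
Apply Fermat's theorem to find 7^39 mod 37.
By Fermat: 7^{36} ≡ 1 mod 37. So 7^{39} = 7^{36} · 7^{3} ≡ 7^{3} ≡ 10 mod 37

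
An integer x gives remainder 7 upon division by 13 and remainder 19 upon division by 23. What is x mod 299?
M = 13 × 23 = 299. M₁ = 23, y₁ ≡ 4 mod 13. M₂ = 13, y₂ ≡ 16 mod 23. x = 7×23×4 + 19×13×16 ≡ 111 mod 299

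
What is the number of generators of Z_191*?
There are φ(191-1) = φ(190) = 72 primitive roots modulo 191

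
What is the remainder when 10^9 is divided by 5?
By repeated squaring (mod 5): 10^{1}≡0, 10^{2}≡0, 10^{4}≡0, 10^{8}≡0. Then 10^{9} = 10^{8+1} ≡ 0 × 0 ≡ 0 (mod 5)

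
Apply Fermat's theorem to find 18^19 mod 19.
By Fermat: 18^{18} ≡ 1 mod 19. So 18^{19} = 18^{18} · 18^{1} ≡ 18^{1} ≡ 18 mod 19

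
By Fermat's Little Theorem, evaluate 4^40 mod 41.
By Fermat's Little Theorem, 4^{40} ≡ 1 (mod 41) since 41 is prime and gcd(4, 41) = 1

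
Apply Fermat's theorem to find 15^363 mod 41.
By Fermat: 15^{40} ≡ 1 mod 41. 363 ≡ 3 mod 40. So 15^{363} ≡ 15^{3} ≡ 13 mod 41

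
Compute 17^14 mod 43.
By repeated squaring mod 43: 17^{1}≡17, 17^{2}≡31, 17^{4}≡15, 17^{8}≡10. Then 17^{14} = 17^{8+4+2} ≡ 10 × 15 × 31 ≡ 6 mod 43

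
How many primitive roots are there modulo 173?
Number of primitive roots mod 173 = φ(p-1) = φ(172) = 84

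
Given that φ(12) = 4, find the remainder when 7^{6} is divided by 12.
By Euler: 7^{4} ≡ 1 mod 12 since gcd(7, 12) = 1. 6 = 1×4 + 2. So 7^{6} ≡ 7^{2} ≡ 1 mod 12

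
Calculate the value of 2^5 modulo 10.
By repeated squaring mod 10: 2^{1}≡2, 2^{2}≡4, 2^{4}≡6. Then 2^{5} = 2^{4+1} ≡ 6 × 2 ≡ 2 mod 10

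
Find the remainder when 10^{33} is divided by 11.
By Fermat: 10^{10} ≡ 1 mod 11. 33 = 3×10 + 3. So 10^{33} ≡ 10^{3} ≡ 10 mod 11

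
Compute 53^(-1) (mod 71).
Since 71 is prime, by Fermat 53^(-1) ≡ 53^{69} ≡ 67 (mod 71). Verify: 53 × 67 = 3551 ≡ 1 (mod 71)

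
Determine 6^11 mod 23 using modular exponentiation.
By repeated squaring mod 23: 6^{1}≡6, 6^{2}≡13, 6^{4}≡8, 6^{8}≡18. Then 6^{11} = 6^{8+2+1} ≡ 18 × 13 × 6 ≡ 1 mod 23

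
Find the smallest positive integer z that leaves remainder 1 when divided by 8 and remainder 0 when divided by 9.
M = 8 × 9 = 72. M₁ = 9, y₁ ≡ 1 mod 8. M₂ = 8, y₂ ≡ 8 mod 9. z = 1×9×1 + 0×8×8 ≡ 9 mod 72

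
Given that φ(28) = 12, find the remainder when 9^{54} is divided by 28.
By Euler: 9^{12} ≡ 1 (mod 28) since gcd(9, 28) = 1. 54 = 4×12 + 6. So 9^{54} ≡ 9^{6} ≡ 1 (mod 28)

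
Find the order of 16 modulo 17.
Powers of 16 mod 17: 16^1≡16, 16^2≡1. Order = 2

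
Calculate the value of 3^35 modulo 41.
By repeated squaring (mod 41): 3^{1}≡3, 3^{2}≡9, 3^{4}≡40, 3^{8}≡1, 3^{16}≡1, 3^{32}≡1. Then 3^{35} = 3^{32+2+1} ≡ 1 × 9 × 3 ≡ 27 (mod 41)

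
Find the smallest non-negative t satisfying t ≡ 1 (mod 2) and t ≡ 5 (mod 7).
M = 2 × 7 = 14. M₁ = 7, y₁ ≡ 1 (mod 2). M₂ = 2, y₂ ≡ 4 (mod 7). t = 1×7×1 + 5×2×4 ≡ 5 (mod 14)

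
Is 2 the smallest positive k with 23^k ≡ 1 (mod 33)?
Powers of 23 mod 33: 23^1≡23, 23^2≡1. First k with 23^k≡1 is k=2. Yes, ord_33(23) = 2.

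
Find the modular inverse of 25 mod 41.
Since 41 is prime, by Fermat 25^(-1) ≡ 25^{39} ≡ 23 (mod 41). Verify: 25 × 23 = 575 ≡ 1 (mod 41)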